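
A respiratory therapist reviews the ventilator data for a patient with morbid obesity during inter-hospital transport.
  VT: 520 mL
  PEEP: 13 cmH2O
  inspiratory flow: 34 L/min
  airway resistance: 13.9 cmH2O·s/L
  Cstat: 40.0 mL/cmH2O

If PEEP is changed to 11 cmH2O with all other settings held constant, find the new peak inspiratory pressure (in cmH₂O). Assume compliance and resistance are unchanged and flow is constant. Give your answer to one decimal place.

31.9

Flow: 34 L/min ÷ 60 = 0.5667 L/s.
PIP = Vt/C + R·V̇ + PEEP (constant-flow equation of motion).
Only the baseline term changes: ΔPIP = ΔPEEP = 11 − 13 = -2.0 cmH2O.
Original PIP = 520/40.0 + 13.9×0.5667 + 13 = 33.877 cmH2O; new PIP = 33.877 + (-2.0) = 31.877 cmH2O.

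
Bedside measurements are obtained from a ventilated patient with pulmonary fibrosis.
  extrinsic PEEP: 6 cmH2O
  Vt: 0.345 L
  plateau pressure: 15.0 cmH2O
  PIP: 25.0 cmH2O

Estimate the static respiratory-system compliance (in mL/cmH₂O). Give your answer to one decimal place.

38.3

Cstat = Vt / (Pplat − PEEP) = 345 / (15.0 − 6) = 345 / 9.0 = 38.333 mL/cmH2O.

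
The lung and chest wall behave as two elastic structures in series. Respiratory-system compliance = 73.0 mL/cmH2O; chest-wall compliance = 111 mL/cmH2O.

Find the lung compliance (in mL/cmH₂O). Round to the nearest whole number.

1/CL = 1/Crs − 1/Ccw.
1/CL = 1/73.0 − 1/111 = 0.00469.
CL = 213.22 mL/cmH2O.

213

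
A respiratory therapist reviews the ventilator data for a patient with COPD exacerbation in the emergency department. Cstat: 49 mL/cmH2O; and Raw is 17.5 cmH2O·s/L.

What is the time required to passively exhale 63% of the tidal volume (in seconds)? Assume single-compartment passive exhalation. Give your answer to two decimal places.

τ = R × C = 17.5 × 49 mL/cmH2O = 17.5 × 0.049 L/cmH2O = 0.8575 s.
Exhaled fraction f = 1 − e^(−t/τ) → t = −τ·ln(1 − f) = −0.8575·ln(0.37) = 0.8526 s.

0.85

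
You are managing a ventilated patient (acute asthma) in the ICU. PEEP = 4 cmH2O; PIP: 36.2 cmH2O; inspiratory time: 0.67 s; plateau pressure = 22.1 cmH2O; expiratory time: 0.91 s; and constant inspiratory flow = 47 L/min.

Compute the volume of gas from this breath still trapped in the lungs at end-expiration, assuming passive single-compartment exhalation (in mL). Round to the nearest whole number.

92

Flow: 47 L/min ÷ 60 = 0.7833 L/s.
Vt = flow × Ti = 0.7833 L/s × 0.67 s × 1000 mL/L = 524.81 mL.
R = (PIP − Pplat)/V̇ = (36.2 − 22.1) / 0.7833 = 14.1/0.7833 = 18.001 cmH2O·s/L.
C = Vt/(Pplat − PEEP) = 524.81 / (22.1 − 4) = 524.81/18.1 = 28.995 mL/cmH2O.
τ = R × C = 18.001 × 0.029 L/cmH2O = 0.522 s.
Fraction remaining = e^(−Te/τ) = e^(−0.91/0.522) = 0.1749.
Trapped volume = 524.81 × 0.1749 = 91.789 mL.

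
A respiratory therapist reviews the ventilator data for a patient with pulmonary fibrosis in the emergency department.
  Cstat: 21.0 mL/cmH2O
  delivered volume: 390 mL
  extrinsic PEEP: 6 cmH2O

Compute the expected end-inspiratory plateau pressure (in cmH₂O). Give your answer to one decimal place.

Pplat = PEEP + Vt / Cstat = 6 + 390 / 21.0 = 6 + 18.571 = 24.571 cmH2O.

24.6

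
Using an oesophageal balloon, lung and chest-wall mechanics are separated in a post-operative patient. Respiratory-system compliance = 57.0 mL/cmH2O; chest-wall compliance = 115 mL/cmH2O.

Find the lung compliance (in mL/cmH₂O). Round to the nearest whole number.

1/CL = 1/Crs − 1/Ccw.
1/CL = 1/57.0 − 1/115 = 0.008848.
CL = 113.02 mL/cmH2O.

113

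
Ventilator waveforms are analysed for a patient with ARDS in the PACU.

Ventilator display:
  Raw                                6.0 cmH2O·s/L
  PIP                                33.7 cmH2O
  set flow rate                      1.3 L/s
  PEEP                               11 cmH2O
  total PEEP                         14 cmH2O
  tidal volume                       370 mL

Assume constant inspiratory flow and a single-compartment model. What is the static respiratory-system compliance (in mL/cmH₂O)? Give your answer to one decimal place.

Total PEEP = 14 cmH2O (set 11 + intrinsic 3); this is the baseline alveolar pressure.
Equation of motion (constant flow): PIP = Vt/C + R·V̇ + PEEP.
Vt/C = PIP − R·V̇ − PEEP = 33.7 − 6.0×1.3 − 14 = 33.7 − 7.8 − 14 = 11.9 cmH2O.
C = Vt / 11.9 = 370 / 11.9 = 31.092 mL/cmH2O.

31.1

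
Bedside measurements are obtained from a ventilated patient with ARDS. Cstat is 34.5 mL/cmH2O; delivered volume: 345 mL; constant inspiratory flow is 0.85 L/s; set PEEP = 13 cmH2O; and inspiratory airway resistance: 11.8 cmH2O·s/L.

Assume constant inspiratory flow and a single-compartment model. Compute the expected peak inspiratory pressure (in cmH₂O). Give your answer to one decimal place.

33.0

Equation of motion (constant flow): PIP = Vt/C + R·V̇ + PEEP.
PIP = 345/34.5 + 11.8×0.85 + 13 = 10.0 + 10.03 + 13 = 33.03 cmH2O.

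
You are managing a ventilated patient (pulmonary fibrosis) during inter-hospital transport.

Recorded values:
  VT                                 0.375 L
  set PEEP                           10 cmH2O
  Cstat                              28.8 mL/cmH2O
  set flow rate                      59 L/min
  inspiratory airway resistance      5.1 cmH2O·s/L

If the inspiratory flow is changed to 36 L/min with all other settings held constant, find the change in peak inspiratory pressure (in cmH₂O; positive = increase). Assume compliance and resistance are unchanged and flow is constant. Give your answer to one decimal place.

Flow: 59 L/min ÷ 60 = 0.9833 L/s.
New flow: 36 L/min ÷ 60 = 0.6 L/s.
PIP = Vt/C + R·V̇ + PEEP (constant-flow equation of motion).
Only the resistive term changes: ΔPIP = R × ΔV̇ = 5.1 × (0.6 − 0.9833) = 5.1 × -0.3833 = -1.955 cmH2O.

-2.0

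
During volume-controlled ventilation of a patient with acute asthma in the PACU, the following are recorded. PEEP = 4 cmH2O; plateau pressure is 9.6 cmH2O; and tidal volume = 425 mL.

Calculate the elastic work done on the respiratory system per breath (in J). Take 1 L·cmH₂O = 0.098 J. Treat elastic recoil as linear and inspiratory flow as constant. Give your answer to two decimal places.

0.12

Elastic work ≈ ½ × (Pplat − PEEP) × Vt = 0.5 × (9.6 − 4) × 0.425 L = 0.5 × 5.6 × 0.425 = 1.19 L·cmH2O.
× 0.098 J/(L·cmH2O) → 0.1166 J.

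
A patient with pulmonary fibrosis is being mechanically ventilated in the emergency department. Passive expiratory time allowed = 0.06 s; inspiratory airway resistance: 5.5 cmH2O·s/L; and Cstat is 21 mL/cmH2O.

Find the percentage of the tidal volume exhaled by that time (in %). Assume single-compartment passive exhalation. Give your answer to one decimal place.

τ = R × C = 5.5 × 21 mL/cmH2O = 5.5 × 0.021 L/cmH2O = 0.1155 s.
Passive exhalation: V(t)/V₀ = e^(−t/τ) = e^(−0.06/0.1155) = 0.5948.
Fraction exhaled = 1 − 0.5948 = 0.4052 → 40.52%.

40.5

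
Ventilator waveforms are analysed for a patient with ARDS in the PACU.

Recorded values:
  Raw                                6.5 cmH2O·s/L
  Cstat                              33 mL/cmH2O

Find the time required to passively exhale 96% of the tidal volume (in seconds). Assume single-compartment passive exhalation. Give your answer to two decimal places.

τ = R × C = 6.5 × 33 mL/cmH2O = 6.5 × 0.033 L/cmH2O = 0.2145 s.
Exhaled fraction f = 1 − e^(−t/τ) → t = −τ·ln(1 − f) = −0.2145·ln(0.04) = 0.6904 s.

0.69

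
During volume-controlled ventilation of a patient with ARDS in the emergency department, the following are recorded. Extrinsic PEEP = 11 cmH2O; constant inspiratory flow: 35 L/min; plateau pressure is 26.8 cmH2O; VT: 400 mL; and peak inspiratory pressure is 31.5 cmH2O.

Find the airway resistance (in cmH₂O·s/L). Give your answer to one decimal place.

8.1

Flow: 35 L/min ÷ 60 = 0.5833 L/s.
Raw = (PIP − Pplat) / flow = (31.5 − 26.8) / 0.5833 = 4.7 / 0.5833 = 8.058 cmH2O·s/L.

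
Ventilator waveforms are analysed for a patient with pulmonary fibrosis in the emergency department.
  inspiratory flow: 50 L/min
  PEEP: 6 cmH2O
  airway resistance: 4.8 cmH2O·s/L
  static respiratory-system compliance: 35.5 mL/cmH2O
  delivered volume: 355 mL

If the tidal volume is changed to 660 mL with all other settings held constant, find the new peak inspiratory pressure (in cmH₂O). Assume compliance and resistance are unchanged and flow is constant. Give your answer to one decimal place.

28.6

Flow: 50 L/min ÷ 60 = 0.8333 L/s.
PIP = Vt/C + R·V̇ + PEEP (constant-flow equation of motion).
Only the elastic term changes: ΔPIP = ΔVt / C = (660 − 355) / 35.5 = 8.592 cmH2O.
Original PIP = 355/35.5 + 4.8×0.8333 + 6 = 20.0 cmH2O; new PIP = 20.0 + (8.592) = 28.592 cmH2O.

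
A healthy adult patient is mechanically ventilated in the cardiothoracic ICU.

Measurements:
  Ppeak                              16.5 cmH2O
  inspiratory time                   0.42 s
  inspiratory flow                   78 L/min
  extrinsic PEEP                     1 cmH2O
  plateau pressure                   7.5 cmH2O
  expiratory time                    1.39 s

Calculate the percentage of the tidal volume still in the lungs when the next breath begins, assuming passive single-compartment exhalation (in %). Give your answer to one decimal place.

9.2

Flow: 78 L/min ÷ 60 = 1.3 L/s.
Vt = flow × Ti = 1.3 L/s × 0.42 s × 1000 mL/L = 546.0 mL.
R = (PIP − Pplat)/V̇ = (16.5 − 7.5) / 1.3 = 9.0/1.3 = 6.923 cmH2O·s/L.
C = Vt/(Pplat − PEEP) = 546.0 / (7.5 − 1) = 546.0/6.5 = 84.0 mL/cmH2O.
τ = R × C = 6.923 × 0.084 L/cmH2O = 0.5815 s.
Fraction remaining at end-expiration = e^(−Te/τ) = e^(−1.39/0.5815) = 0.0916 → 9.16%.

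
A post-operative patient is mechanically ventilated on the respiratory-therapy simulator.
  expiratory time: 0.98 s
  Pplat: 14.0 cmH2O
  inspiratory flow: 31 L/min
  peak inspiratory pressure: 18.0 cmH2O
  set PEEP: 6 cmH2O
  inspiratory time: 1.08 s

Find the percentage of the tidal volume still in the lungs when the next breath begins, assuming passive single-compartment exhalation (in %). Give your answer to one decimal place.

Flow: 31 L/min ÷ 60 = 0.5167 L/s.
Vt = flow × Ti = 0.5167 L/s × 1.08 s × 1000 mL/L = 558.04 mL.
R = (PIP − Pplat)/V̇ = (18.0 − 14.0) / 0.5167 = 4.0/0.5167 = 7.741 cmH2O·s/L.
C = Vt/(Pplat − PEEP) = 558.04 / (14.0 − 6) = 558.04/8.0 = 69.755 mL/cmH2O.
τ = R × C = 7.741 × 0.06976 L/cmH2O = 0.54 s.
Fraction remaining at end-expiration = e^(−Te/τ) = e^(−0.98/0.54) = 0.1629 → 16.29%.

16.3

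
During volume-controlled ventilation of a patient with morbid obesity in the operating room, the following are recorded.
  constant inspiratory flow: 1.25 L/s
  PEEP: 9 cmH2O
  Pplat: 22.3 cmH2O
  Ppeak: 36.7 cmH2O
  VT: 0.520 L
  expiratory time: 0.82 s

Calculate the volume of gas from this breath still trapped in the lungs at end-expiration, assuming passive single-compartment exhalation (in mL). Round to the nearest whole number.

84

R = (PIP − Pplat)/V̇ = (36.7 − 22.3) / 1.25 = 14.4/1.25 = 11.52 cmH2O·s/L.
C = Vt/(Pplat − PEEP) = 520.0 / (22.3 − 9) = 520.0/13.3 = 39.098 mL/cmH2O.
τ = R × C = 11.52 × 0.0391 L/cmH2O = 0.4504 s.
Fraction remaining = e^(−Te/τ) = e^(−0.82/0.4504) = 0.1619.
Trapped volume = 520.0 × 0.1619 = 84.188 mL.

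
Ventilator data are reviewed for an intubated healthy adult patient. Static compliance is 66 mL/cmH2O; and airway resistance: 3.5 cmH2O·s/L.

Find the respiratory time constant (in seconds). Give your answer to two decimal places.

0.23

τ = R × C = 3.5 × 66 mL/cmH2O = 3.5 × 0.066 L/cmH2O = 0.231 s.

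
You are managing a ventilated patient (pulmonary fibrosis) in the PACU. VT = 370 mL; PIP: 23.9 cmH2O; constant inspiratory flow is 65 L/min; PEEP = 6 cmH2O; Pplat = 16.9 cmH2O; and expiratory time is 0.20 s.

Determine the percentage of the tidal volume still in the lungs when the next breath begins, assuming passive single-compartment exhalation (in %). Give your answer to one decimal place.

40.2

Flow: 65 L/min ÷ 60 = 1.0833 L/s.
R = (PIP − Pplat)/V̇ = (23.9 − 16.9) / 1.0833 = 7.0/1.0833 = 6.462 cmH2O·s/L.
C = Vt/(Pplat − PEEP) = 370.0 / (16.9 − 6) = 370.0/10.9 = 33.945 mL/cmH2O.
τ = R × C = 6.462 × 0.03395 L/cmH2O = 0.2194 s.
Fraction remaining at end-expiration = e^(−Te/τ) = e^(−0.20/0.2194) = 0.4019 → 40.19%.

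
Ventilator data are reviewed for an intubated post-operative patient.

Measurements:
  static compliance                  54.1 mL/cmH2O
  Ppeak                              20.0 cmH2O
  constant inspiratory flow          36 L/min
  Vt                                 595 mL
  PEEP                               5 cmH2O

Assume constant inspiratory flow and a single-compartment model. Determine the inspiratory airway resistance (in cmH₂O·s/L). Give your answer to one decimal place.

Flow: 36 L/min ÷ 60 = 0.6 L/s.
Equation of motion (constant flow): PIP = Vt/C + R·V̇ + PEEP.
R·V̇ = PIP − Vt/C − PEEP = 20.0 − 595/54.1 − 5 = 20.0 − 10.998 − 5 = 4.002 cmH2O.
R = 4.002 / 0.6 = 6.67 cmH2O·s/L.

6.7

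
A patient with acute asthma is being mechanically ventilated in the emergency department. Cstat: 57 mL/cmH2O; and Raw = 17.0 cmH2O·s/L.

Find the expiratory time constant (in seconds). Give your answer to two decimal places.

0.97

τ = R × C = 17.0 × 57 mL/cmH2O = 17.0 × 0.057 L/cmH2O = 0.969 s.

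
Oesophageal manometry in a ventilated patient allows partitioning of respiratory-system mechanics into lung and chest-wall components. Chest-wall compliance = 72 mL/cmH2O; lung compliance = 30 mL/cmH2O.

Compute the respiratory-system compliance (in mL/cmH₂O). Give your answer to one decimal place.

Lung and chest wall are elastances in series: 1/Crs = 1/CL + 1/Ccw.
1/Crs = 1/30 + 1/72 = 0.04722.
Crs = 21.177 mL/cmH2O.

21.2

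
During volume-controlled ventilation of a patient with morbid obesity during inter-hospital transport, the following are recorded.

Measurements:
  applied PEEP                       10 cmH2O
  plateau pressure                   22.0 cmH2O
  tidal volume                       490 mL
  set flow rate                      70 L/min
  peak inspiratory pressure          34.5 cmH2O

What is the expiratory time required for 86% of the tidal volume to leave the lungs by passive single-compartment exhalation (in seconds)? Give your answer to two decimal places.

Flow: 70 L/min ÷ 60 = 1.1667 L/s.
R = (PIP − Pplat)/V̇ = (34.5 − 22.0) / 1.1667 = 12.5/1.1667 = 10.714 cmH2O·s/L.
C = Vt/(Pplat − PEEP) = 490.0 / (22.0 − 10) = 490.0/12.0 = 40.833 mL/cmH2O.
τ = R × C = 10.714 × 0.04083 L/cmH2O = 0.4375 s.
t = −τ·ln(1 − 0.86) = −0.4375·ln(0.14) = 0.8602 s.

0.86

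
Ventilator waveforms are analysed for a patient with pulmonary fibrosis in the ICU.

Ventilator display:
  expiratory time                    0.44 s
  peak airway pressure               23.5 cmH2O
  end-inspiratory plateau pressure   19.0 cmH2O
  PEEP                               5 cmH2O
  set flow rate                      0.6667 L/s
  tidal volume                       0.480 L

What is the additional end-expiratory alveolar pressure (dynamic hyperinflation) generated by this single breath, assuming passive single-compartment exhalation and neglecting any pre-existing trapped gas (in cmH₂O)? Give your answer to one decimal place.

R = (PIP − Pplat)/V̇ = (23.5 − 19.0) / 0.6667 = 4.5/0.6667 = 6.75 cmH2O·s/L.
C = Vt/(Pplat − PEEP) = 480.0 / (19.0 − 5) = 480.0/14.0 = 34.286 mL/cmH2O.
τ = R × C = 6.75 × 0.03429 L/cmH2O = 0.2315 s.
Fraction remaining = e^(−Te/τ) = e^(−0.44/0.2315) = 0.1495; trapped volume = 480.0 × 0.1495 = 71.76 mL.
Additional alveolar pressure from trapping ≈ V_trapped / C = 71.76 / 34.286 = 2.093 cmH2O.

2.1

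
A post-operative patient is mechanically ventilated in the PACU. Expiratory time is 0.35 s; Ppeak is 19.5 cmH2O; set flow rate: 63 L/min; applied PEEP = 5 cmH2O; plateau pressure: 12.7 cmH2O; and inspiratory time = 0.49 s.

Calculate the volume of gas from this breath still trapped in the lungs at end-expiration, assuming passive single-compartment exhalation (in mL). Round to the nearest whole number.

229

Flow: 63 L/min ÷ 60 = 1.05 L/s.
Vt = flow × Ti = 1.05 L/s × 0.49 s × 1000 mL/L = 514.5 mL.
R = (PIP − Pplat)/V̇ = (19.5 − 12.7) / 1.05 = 6.8/1.05 = 6.476 cmH2O·s/L.
C = Vt/(Pplat − PEEP) = 514.5 / (12.7 − 5) = 514.5/7.7 = 66.818 mL/cmH2O.
τ = R × C = 6.476 × 0.06682 L/cmH2O = 0.4327 s.
Fraction remaining = e^(−Te/τ) = e^(−0.35/0.4327) = 0.4454.
Trapped volume = 514.5 × 0.4454 = 229.16 mL.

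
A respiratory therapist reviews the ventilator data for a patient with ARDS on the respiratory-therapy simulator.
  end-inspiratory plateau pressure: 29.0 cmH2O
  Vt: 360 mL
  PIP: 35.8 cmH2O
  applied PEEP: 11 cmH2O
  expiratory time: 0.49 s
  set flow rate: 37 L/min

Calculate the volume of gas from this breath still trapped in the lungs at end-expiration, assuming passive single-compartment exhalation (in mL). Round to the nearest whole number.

Flow: 37 L/min ÷ 60 = 0.6167 L/s.
R = (PIP − Pplat)/V̇ = (35.8 − 29.0) / 0.6167 = 6.8/0.6167 = 11.026 cmH2O·s/L.
C = Vt/(Pplat − PEEP) = 360.0 / (29.0 − 11) = 360.0/18.0 = 20.0 mL/cmH2O.
τ = R × C = 11.026 × 0.02 L/cmH2O = 0.2205 s.
Fraction remaining = e^(−Te/τ) = e^(−0.49/0.2205) = 0.1084.
Trapped volume = 360.0 × 0.1084 = 39.024 mL.

39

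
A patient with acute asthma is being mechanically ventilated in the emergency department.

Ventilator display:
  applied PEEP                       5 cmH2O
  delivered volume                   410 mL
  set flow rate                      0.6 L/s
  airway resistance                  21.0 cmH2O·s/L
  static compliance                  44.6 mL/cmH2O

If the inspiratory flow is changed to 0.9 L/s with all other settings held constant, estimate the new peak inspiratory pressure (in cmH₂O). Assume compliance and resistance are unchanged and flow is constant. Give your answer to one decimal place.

33.1

PIP = Vt/C + R·V̇ + PEEP (constant-flow equation of motion).
Only the resistive term changes: ΔPIP = R × ΔV̇ = 21.0 × (0.9 − 0.6) = 21.0 × 0.3 = 6.3 cmH2O.
Original PIP = 410/44.6 + 21.0×0.6 + 5 = 26.793 cmH2O; new PIP = 26.793 + (6.3) = 33.093 cmH2O.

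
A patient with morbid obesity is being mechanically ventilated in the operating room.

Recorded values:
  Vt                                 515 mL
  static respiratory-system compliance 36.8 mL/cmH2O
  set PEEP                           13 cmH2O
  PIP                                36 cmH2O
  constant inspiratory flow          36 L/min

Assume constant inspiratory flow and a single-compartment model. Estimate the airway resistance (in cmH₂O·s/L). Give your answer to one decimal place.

15.0

Flow: 36 L/min ÷ 60 = 0.6 L/s.
Equation of motion (constant flow): PIP = Vt/C + R·V̇ + PEEP.
R·V̇ = PIP − Vt/C − PEEP = 36 − 515/36.8 − 13 = 36 − 13.995 − 13 = 9.005 cmH2O.
R = 9.005 / 0.6 = 15.008 cmH2O·s/L.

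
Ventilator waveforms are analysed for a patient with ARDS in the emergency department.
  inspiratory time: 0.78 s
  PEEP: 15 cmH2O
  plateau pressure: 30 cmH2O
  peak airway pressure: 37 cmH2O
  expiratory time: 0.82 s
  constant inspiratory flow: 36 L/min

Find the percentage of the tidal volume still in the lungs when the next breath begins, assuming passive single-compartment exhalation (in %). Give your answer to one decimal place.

Flow: 36 L/min ÷ 60 = 0.6 L/s.
Vt = flow × Ti = 0.6 L/s × 0.78 s × 1000 mL/L = 468.0 mL.
R = (PIP − Pplat)/V̇ = (37 − 30) / 0.6 = 7.0/0.6 = 11.667 cmH2O·s/L.
C = Vt/(Pplat − PEEP) = 468.0 / (30 − 15) = 468.0/15.0 = 31.2 mL/cmH2O.
τ = R × C = 11.667 × 0.0312 L/cmH2O = 0.364 s.
Fraction remaining at end-expiration = e^(−Te/τ) = e^(−0.82/0.364) = 0.1051 → 10.51%.

10.5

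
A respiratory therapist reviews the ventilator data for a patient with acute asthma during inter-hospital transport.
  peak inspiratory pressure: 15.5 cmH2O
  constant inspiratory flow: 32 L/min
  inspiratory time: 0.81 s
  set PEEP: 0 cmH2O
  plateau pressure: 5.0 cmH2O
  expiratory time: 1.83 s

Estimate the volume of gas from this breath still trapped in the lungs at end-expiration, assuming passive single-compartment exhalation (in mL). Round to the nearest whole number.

147

Flow: 32 L/min ÷ 60 = 0.5333 L/s.
Vt = flow × Ti = 0.5333 L/s × 0.81 s × 1000 mL/L = 431.97 mL.
R = (PIP − Pplat)/V̇ = (15.5 − 5.0) / 0.5333 = 10.5/0.5333 = 19.689 cmH2O·s/L.
C = Vt/(Pplat − PEEP) = 431.97 / (5.0 − 0) = 431.97/5.0 = 86.394 mL/cmH2O.
τ = R × C = 19.689 × 0.08639 L/cmH2O = 1.701 s.
Fraction remaining = e^(−Te/τ) = e^(−1.83/1.701) = 0.341.
Trapped volume = 431.97 × 0.341 = 147.3 mL.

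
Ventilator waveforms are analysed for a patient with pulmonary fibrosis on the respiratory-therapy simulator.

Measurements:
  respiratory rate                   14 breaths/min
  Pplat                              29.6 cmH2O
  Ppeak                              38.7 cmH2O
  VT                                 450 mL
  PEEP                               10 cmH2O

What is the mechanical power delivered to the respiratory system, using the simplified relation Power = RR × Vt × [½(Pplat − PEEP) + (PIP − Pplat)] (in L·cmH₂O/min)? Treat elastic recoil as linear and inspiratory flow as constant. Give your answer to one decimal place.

Per-breath work = Vt × [½(Pplat−PEEP) + (PIP−Pplat)] = 0.450 × [0.5×19.6 + 9.1] = 0.450 × 18.9 = 8.505 L·cmH2O.
Power = 14 × 8.505 = 119.07 L·cmH2O/min.

119.1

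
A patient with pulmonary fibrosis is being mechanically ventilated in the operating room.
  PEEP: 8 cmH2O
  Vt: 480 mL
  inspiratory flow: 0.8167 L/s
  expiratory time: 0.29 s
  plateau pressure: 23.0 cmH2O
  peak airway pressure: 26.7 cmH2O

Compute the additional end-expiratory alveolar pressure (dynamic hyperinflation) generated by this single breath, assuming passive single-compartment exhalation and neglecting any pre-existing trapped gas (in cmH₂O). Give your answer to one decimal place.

2.0

R = (PIP − Pplat)/V̇ = (26.7 − 23.0) / 0.8167 = 3.7/0.8167 = 4.53 cmH2O·s/L.
C = Vt/(Pplat − PEEP) = 480.0 / (23.0 − 8) = 480.0/15.0 = 32.0 mL/cmH2O.
τ = R × C = 4.53 × 0.032 L/cmH2O = 0.145 s.
Fraction remaining = e^(−Te/τ) = e^(−0.29/0.145) = 0.1353; trapped volume = 480.0 × 0.1353 = 64.944 mL.
Additional alveolar pressure from trapping ≈ V_trapped / C = 64.944 / 32.0 = 2.03 cmH2O.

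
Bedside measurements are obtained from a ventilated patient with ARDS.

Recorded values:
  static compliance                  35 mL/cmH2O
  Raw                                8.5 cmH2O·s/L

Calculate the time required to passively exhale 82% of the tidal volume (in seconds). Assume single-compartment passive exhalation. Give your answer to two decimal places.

0.51

τ = R × C = 8.5 × 35 mL/cmH2O = 8.5 × 0.035 L/cmH2O = 0.2975 s.
Exhaled fraction f = 1 − e^(−t/τ) → t = −τ·ln(1 − f) = −0.2975·ln(0.18) = 0.5102 s.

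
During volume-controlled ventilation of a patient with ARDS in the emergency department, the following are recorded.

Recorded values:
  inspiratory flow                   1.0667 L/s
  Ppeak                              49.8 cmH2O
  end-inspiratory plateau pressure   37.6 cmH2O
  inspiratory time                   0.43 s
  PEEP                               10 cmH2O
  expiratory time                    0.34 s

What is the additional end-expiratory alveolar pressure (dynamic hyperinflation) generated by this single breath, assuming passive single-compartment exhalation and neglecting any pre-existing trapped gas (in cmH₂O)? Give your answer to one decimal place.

4.6

Vt = flow × Ti = 1.0667 L/s × 0.43 s × 1000 mL/L = 458.68 mL.
R = (PIP − Pplat)/V̇ = (49.8 − 37.6) / 1.0667 = 12.2/1.0667 = 11.437 cmH2O·s/L.
C = Vt/(Pplat − PEEP) = 458.68 / (37.6 − 10) = 458.68/27.6 = 16.619 mL/cmH2O.
τ = R × C = 11.437 × 0.01662 L/cmH2O = 0.1901 s.
Fraction remaining = e^(−Te/τ) = e^(−0.34/0.1901) = 0.1672; trapped volume = 458.68 × 0.1672 = 76.691 mL.
Additional alveolar pressure from trapping ≈ V_trapped / C = 76.691 / 16.619 = 4.615 cmH2O.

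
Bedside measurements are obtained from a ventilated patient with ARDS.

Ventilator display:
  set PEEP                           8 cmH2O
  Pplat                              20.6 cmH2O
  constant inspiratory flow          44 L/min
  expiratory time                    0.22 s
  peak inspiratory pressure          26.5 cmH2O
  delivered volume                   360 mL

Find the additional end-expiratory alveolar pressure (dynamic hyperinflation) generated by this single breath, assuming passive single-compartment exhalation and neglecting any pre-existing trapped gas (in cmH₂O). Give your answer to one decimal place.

4.8

Flow: 44 L/min ÷ 60 = 0.7333 L/s.
R = (PIP − Pplat)/V̇ = (26.5 − 20.6) / 0.7333 = 5.9/0.7333 = 8.046 cmH2O·s/L.
C = Vt/(Pplat − PEEP) = 360.0 / (20.6 − 8) = 360.0/12.6 = 28.571 mL/cmH2O.
τ = R × C = 8.046 × 0.02857 L/cmH2O = 0.2299 s.
Fraction remaining = e^(−Te/τ) = e^(−0.22/0.2299) = 0.3841; trapped volume = 360.0 × 0.3841 = 138.28 mL.
Additional alveolar pressure from trapping ≈ V_trapped / C = 138.28 / 28.571 = 4.84 cmH2O.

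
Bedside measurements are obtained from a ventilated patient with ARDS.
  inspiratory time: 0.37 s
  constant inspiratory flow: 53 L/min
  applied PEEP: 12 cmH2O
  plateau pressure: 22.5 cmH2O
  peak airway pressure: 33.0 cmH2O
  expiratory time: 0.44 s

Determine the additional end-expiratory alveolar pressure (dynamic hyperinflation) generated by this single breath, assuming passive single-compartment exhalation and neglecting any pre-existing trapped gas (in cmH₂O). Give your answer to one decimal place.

Flow: 53 L/min ÷ 60 = 0.8833 L/s.
Vt = flow × Ti = 0.8833 L/s × 0.37 s × 1000 mL/L = 326.82 mL.
R = (PIP − Pplat)/V̇ = (33.0 − 22.5) / 0.8833 = 10.5/0.8833 = 11.887 cmH2O·s/L.
C = Vt/(Pplat − PEEP) = 326.82 / (22.5 − 12) = 326.82/10.5 = 31.126 mL/cmH2O.
τ = R × C = 11.887 × 0.03113 L/cmH2O = 0.37 s.
Fraction remaining = e^(−Te/τ) = e^(−0.44/0.37) = 0.3045; trapped volume = 326.82 × 0.3045 = 99.517 mL.
Additional alveolar pressure from trapping ≈ V_trapped / C = 99.517 / 31.126 = 3.197 cmH2O.

3.2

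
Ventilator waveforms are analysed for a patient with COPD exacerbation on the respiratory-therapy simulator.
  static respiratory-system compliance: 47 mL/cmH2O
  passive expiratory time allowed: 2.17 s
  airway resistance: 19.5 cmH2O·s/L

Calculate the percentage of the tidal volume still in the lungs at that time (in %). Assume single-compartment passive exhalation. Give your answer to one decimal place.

9.4

τ = R × C = 19.5 × 47 mL/cmH2O = 19.5 × 0.047 L/cmH2O = 0.9165 s.
Passive exhalation: V(t)/V₀ = e^(−t/τ) = e^(−2.17/0.9165) = 0.0937.
Fraction remaining = 0.0937 → 9.37%.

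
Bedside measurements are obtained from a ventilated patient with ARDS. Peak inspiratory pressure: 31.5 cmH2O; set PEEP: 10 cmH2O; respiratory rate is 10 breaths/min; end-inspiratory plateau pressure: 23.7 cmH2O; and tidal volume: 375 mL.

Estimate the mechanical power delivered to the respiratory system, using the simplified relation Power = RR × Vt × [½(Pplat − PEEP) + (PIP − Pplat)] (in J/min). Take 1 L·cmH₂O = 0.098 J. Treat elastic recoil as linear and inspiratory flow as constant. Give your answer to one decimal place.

Per-breath work = Vt × [½(Pplat−PEEP) + (PIP−Pplat)] = 0.375 × [0.5×13.7 + 7.8] = 0.375 × 14.65 = 5.494 L·cmH2O.
Power = 10 × 5.494 = 54.94 L·cmH2O/min.
× 0.098 J/(L·cmH2O) → 5.384 J/min.

5.4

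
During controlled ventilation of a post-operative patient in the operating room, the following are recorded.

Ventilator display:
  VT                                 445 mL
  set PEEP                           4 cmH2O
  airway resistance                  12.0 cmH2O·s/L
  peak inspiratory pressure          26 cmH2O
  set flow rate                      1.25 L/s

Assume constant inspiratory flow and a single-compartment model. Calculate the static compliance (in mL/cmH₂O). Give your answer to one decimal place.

Equation of motion (constant flow): PIP = Vt/C + R·V̇ + PEEP.
Vt/C = PIP − R·V̇ − PEEP = 26 − 12.0×1.25 − 4 = 26 − 15.0 − 4 = 7.0 cmH2O.
C = Vt / 7.0 = 445 / 7.0 = 63.571 mL/cmH2O.

63.6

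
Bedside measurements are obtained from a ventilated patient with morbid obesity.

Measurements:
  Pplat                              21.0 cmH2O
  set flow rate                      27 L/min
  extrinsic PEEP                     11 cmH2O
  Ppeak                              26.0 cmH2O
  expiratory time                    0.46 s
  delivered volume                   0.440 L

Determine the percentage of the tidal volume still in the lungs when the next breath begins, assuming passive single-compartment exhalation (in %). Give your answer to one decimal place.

Flow: 27 L/min ÷ 60 = 0.45 L/s.
R = (PIP − Pplat)/V̇ = (26.0 − 21.0) / 0.45 = 5.0/0.45 = 11.111 cmH2O·s/L.
C = Vt/(Pplat − PEEP) = 440.0 / (21.0 − 11) = 440.0/10.0 = 44.0 mL/cmH2O.
τ = R × C = 11.111 × 0.044 L/cmH2O = 0.4889 s.
Fraction remaining at end-expiration = e^(−Te/τ) = e^(−0.46/0.4889) = 0.3903 → 39.03%.

39.0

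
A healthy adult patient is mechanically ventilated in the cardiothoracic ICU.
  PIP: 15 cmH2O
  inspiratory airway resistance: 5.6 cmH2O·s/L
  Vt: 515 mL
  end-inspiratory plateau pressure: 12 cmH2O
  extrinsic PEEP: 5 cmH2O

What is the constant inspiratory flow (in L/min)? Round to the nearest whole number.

32

flow = (PIP − Pplat) / Raw = (15 − 12) / 5.6 = 0.5357 L/s × 60 = 32.142 L/min.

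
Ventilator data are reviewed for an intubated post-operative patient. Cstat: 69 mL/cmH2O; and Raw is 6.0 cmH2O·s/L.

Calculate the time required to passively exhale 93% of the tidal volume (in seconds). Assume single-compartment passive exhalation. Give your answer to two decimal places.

1.10

τ = R × C = 6.0 × 69 mL/cmH2O = 6.0 × 0.069 L/cmH2O = 0.414 s.
Exhaled fraction f = 1 − e^(−t/τ) → t = −τ·ln(1 − f) = −0.414·ln(0.07) = 1.101 s.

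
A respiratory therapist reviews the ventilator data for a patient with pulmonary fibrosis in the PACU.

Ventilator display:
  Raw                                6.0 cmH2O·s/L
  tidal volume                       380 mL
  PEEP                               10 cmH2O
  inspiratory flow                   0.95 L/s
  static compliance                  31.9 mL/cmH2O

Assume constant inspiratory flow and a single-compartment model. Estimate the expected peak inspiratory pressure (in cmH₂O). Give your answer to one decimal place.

Equation of motion (constant flow): PIP = Vt/C + R·V̇ + PEEP.
PIP = 380/31.9 + 6.0×0.95 + 10 = 11.912 + 5.7 + 10 = 27.612 cmH2O.

27.6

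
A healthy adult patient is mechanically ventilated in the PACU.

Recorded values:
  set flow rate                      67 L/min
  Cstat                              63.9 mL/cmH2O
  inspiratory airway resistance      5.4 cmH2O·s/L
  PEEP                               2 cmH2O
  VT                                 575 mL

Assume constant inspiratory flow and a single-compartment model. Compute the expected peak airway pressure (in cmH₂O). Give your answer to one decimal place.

17.0

Flow: 67 L/min ÷ 60 = 1.1167 L/s.
Equation of motion (constant flow): PIP = Vt/C + R·V̇ + PEEP.
PIP = 575/63.9 + 5.4×1.1167 + 2 = 8.998 + 6.03 + 2 = 17.028 cmH2O.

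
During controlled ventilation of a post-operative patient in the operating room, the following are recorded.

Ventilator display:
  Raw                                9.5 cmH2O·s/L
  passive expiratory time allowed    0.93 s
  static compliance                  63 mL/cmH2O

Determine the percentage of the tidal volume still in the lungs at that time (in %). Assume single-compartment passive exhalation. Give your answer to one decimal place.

τ = R × C = 9.5 × 63 mL/cmH2O = 9.5 × 0.063 L/cmH2O = 0.5985 s.
Passive exhalation: V(t)/V₀ = e^(−t/τ) = e^(−0.93/0.5985) = 0.2114.
Fraction remaining = 0.2114 → 21.14%.

21.1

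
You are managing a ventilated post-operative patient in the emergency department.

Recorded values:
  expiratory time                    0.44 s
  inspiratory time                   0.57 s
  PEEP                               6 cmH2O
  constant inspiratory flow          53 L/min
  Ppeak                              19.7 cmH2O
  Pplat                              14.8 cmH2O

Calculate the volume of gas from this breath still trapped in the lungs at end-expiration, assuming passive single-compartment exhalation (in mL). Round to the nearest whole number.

Flow: 53 L/min ÷ 60 = 0.8833 L/s.
Vt = flow × Ti = 0.8833 L/s × 0.57 s × 1000 mL/L = 503.48 mL.
R = (PIP − Pplat)/V̇ = (19.7 − 14.8) / 0.8833 = 4.9/0.8833 = 5.547 cmH2O·s/L.
C = Vt/(Pplat − PEEP) = 503.48 / (14.8 − 6) = 503.48/8.8 = 57.214 mL/cmH2O.
τ = R × C = 5.547 × 0.05721 L/cmH2O = 0.3173 s.
Fraction remaining = e^(−Te/τ) = e^(−0.44/0.3173) = 0.2499.
Trapped volume = 503.48 × 0.2499 = 125.82 mL.

126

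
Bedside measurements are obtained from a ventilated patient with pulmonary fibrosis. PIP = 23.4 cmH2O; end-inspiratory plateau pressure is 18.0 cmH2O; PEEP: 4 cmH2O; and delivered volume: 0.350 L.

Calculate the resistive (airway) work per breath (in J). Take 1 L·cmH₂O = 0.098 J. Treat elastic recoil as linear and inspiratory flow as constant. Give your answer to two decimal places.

0.19

With constant inspiratory flow the resistive pressure is constant at PIP − Pplat = 23.4 − 18.0 = 5.4 cmH2O, so resistive work = 5.4 × 0.350 = 1.89 L·cmH2O.
× 0.098 J/(L·cmH2O) → 0.1852 J.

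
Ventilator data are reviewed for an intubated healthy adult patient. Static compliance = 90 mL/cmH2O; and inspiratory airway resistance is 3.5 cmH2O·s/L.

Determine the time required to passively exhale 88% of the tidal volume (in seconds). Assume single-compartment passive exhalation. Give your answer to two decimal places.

τ = R × C = 3.5 × 90 mL/cmH2O = 3.5 × 0.090 L/cmH2O = 0.315 s.
Exhaled fraction f = 1 − e^(−t/τ) → t = −τ·ln(1 − f) = −0.315·ln(0.12) = 0.6679 s.

0.67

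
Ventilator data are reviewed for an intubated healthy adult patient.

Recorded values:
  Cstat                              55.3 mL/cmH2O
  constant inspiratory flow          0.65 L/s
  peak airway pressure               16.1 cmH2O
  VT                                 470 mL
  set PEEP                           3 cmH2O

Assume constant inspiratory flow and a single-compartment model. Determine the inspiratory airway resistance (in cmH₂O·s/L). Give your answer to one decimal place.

Equation of motion (constant flow): PIP = Vt/C + R·V̇ + PEEP.
R·V̇ = PIP − Vt/C − PEEP = 16.1 − 470/55.3 − 3 = 16.1 − 8.499 − 3 = 4.601 cmH2O.
R = 4.601 / 0.65 = 7.078 cmH2O·s/L.

7.1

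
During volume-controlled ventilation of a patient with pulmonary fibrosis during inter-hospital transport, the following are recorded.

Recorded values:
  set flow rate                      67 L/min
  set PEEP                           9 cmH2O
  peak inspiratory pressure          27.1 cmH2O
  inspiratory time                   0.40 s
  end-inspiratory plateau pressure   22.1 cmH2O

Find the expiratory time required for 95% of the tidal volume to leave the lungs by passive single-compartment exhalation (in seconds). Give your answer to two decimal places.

0.46

Flow: 67 L/min ÷ 60 = 1.1167 L/s.
Vt = flow × Ti = 1.1167 L/s × 0.40 s × 1000 mL/L = 446.68 mL.
R = (PIP − Pplat)/V̇ = (27.1 − 22.1) / 1.1167 = 5.0/1.1167 = 4.477 cmH2O·s/L.
C = Vt/(Pplat − PEEP) = 446.68 / (22.1 − 9) = 446.68/13.1 = 34.098 mL/cmH2O.
τ = R × C = 4.477 × 0.0341 L/cmH2O = 0.1527 s.
t = −τ·ln(1 − 0.95) = −0.1527·ln(0.05) = 0.4574 s.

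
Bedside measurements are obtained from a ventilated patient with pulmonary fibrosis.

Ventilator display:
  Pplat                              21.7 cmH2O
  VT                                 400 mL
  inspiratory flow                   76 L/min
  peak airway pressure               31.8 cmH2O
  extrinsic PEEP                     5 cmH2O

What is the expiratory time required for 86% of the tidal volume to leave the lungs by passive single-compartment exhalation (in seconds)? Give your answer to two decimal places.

0.38

Flow: 76 L/min ÷ 60 = 1.2667 L/s.
R = (PIP − Pplat)/V̇ = (31.8 − 21.7) / 1.2667 = 10.1/1.2667 = 7.973 cmH2O·s/L.
C = Vt/(Pplat − PEEP) = 400.0 / (21.7 − 5) = 400.0/16.7 = 23.952 mL/cmH2O.
τ = R × C = 7.973 × 0.02395 L/cmH2O = 0.191 s.
t = −τ·ln(1 − 0.86) = −0.191·ln(0.14) = 0.3755 s.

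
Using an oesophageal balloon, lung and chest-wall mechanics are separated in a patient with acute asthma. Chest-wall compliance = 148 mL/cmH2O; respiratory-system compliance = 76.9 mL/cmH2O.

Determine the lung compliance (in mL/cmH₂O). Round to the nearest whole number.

160

1/CL = 1/Crs − 1/Ccw.
1/CL = 1/76.9 − 1/148 = 0.006247.
CL = 160.08 mL/cmH2O.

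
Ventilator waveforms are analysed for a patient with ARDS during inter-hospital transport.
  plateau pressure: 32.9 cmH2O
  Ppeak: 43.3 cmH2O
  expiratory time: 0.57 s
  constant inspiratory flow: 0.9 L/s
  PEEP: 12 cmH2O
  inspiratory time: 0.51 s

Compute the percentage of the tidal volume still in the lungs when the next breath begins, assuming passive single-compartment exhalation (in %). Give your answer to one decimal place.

Vt = flow × Ti = 0.9 L/s × 0.51 s × 1000 mL/L = 459.0 mL.
R = (PIP − Pplat)/V̇ = (43.3 − 32.9) / 0.9 = 10.4/0.9 = 11.556 cmH2O·s/L.
C = Vt/(Pplat − PEEP) = 459.0 / (32.9 − 12) = 459.0/20.9 = 21.962 mL/cmH2O.
τ = R × C = 11.556 × 0.02196 L/cmH2O = 0.2538 s.
Fraction remaining at end-expiration = e^(−Te/τ) = e^(−0.57/0.2538) = 0.1058 → 10.58%.

10.6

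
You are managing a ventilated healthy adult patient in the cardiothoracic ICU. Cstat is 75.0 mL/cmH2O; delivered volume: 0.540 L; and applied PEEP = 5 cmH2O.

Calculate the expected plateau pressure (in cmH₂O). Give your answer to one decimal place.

12.2

Pplat = PEEP + Vt / Cstat = 5 + 540 / 75.0 = 5 + 7.2 = 12.2 cmH2O.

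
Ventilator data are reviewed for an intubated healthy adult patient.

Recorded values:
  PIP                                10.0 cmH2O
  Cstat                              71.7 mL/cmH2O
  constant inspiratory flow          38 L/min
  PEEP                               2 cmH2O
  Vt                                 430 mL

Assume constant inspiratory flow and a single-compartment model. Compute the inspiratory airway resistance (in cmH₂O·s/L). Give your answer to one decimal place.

Flow: 38 L/min ÷ 60 = 0.6333 L/s.
Equation of motion (constant flow): PIP = Vt/C + R·V̇ + PEEP.
R·V̇ = PIP − Vt/C − PEEP = 10.0 − 430/71.7 − 2 = 10.0 − 5.997 − 2 = 2.003 cmH2O.
R = 2.003 / 0.6333 = 3.163 cmH2O·s/L.

3.2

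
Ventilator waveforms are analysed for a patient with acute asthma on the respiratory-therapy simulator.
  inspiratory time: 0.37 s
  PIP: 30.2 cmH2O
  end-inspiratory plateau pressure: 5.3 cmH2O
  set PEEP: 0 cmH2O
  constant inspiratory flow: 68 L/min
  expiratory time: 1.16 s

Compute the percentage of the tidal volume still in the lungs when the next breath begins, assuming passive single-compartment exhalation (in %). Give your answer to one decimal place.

51.3

Flow: 68 L/min ÷ 60 = 1.1333 L/s.
Vt = flow × Ti = 1.1333 L/s × 0.37 s × 1000 mL/L = 419.32 mL.
R = (PIP − Pplat)/V̇ = (30.2 − 5.3) / 1.1333 = 24.9/1.1333 = 21.971 cmH2O·s/L.
C = Vt/(Pplat − PEEP) = 419.32 / (5.3 − 0) = 419.32/5.3 = 79.117 mL/cmH2O.
τ = R × C = 21.971 × 0.07912 L/cmH2O = 1.738 s.
Fraction remaining at end-expiration = e^(−Te/τ) = e^(−1.16/1.738) = 0.513 → 51.3%.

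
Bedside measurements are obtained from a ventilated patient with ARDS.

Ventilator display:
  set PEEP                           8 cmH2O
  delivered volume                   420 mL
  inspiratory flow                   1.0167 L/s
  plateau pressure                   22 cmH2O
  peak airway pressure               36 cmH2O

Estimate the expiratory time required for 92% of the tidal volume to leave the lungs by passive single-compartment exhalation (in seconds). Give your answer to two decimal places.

R = (PIP − Pplat)/V̇ = (36 − 22) / 1.0167 = 14.0/1.0167 = 13.77 cmH2O·s/L.
C = Vt/(Pplat − PEEP) = 420.0 / (22 − 8) = 420.0/14.0 = 30.0 mL/cmH2O.
τ = R × C = 13.77 × 0.03 L/cmH2O = 0.4131 s.
t = −τ·ln(1 − 0.92) = −0.4131·ln(0.08) = 1.043 s.

1.04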